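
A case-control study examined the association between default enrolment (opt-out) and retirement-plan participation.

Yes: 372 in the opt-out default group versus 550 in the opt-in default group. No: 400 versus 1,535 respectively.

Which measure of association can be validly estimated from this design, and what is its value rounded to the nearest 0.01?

2.60

From the description: a = 372, b = 400, c = 550, d = 1535.
This is a case-control study: participants were sampled on outcome status, so risks in the source population cannot be estimated directly — relative risk is not valid here. The odds ratio is the appropriate measure.
OR = (a·d)/(b·c) = (372 × 1535) / (400 × 550) = 571020 / 220000 = 2.59555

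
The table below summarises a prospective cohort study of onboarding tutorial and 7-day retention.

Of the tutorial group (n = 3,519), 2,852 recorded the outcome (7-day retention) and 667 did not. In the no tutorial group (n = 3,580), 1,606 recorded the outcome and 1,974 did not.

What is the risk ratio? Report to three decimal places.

1.807

From the description: a = 2852, b = 667, c = 1606, d = 1974.
Risk in exposed = 2852/3519 = 0.81046; risk in unexposed = 1606/3580 = 0.44860.
RR = 0.81046 / 0.44860 = 1.80662
The risk among the exposed is 1.81 times that among the unexposed.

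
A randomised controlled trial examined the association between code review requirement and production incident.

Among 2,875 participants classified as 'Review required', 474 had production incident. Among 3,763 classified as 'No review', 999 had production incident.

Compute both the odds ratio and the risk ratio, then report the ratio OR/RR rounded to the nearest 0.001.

0.880

From the description: a = 474, b = 2401, c = 999, d = 2764.
OR = (474·2764)/(2401·999) = 1310136/2398599 = 0.54621
Risk in exposed = 474/2875 = 0.16487; risk in unexposed = 999/3763 = 0.26548; RR = 0.62103
OR/RR = 0.54621 / 0.62103 = 0.87953
The outcome is not rare, so the OR lies further from 1 than the RR.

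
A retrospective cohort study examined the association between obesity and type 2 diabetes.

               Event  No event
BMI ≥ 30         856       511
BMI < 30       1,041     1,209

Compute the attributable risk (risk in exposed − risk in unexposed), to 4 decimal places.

Cells: a = 856, b = 511, c = 1041, d = 1209.
Risk in exposed = 856/1367 = 0.626189; risk in unexposed = 1041/2250 = 0.462667.
Risk difference = 0.626189 − 0.462667 = 0.163522

0.1635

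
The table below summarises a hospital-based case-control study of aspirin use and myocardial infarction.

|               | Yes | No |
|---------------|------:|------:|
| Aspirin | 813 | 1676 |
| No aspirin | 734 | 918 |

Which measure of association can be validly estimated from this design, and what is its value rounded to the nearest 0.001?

0.607

Cells: a = 813, b = 1676, c = 734, d = 918.
This is a hospital-based case-control study: participants were sampled on outcome status, so risks in the source population cannot be estimated directly — relative risk is not valid here. The odds ratio is the appropriate measure.
OR = (a·d)/(b·c) = (813 × 918) / (1676 × 734) = 746334 / 1230184 = 0.60668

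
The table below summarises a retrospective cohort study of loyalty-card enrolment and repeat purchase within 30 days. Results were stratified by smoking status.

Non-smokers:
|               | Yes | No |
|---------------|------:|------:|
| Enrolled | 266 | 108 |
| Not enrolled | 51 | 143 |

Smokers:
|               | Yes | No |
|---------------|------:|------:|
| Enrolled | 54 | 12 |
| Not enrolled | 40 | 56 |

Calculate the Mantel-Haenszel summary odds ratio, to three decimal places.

6.764

OR_MH = Σ(aᵢdᵢ/nᵢ) / Σ(bᵢcᵢ/nᵢ), where nᵢ is the stratum total.
Stratum 1 (Non-smokers): n = 568; a·d/n = 266·143/568 = 66.9683; b·c/n = 108·51/568 = 9.6972
Stratum 2 (Smokers): n = 162; a·d/n = 54·56/162 = 18.6667; b·c/n = 12·40/162 = 2.9630
OR_MH = (66.9683 + 18.6667) / (9.6972 + 2.9630) = 85.6350 / 12.6601 = 6.76414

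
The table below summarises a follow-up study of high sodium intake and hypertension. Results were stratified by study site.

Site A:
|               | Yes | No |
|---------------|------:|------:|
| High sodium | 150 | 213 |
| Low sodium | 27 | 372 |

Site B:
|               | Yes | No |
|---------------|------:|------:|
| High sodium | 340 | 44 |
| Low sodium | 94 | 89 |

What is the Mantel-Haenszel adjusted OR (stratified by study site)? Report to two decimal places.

8.53

OR_MH = Σ(aᵢdᵢ/nᵢ) / Σ(bᵢcᵢ/nᵢ), where nᵢ is the stratum total.
Stratum 1 (Site A): n = 762; a·d/n = 150·372/762 = 73.2283; b·c/n = 213·27/762 = 7.5472
Stratum 2 (Site B): n = 567; a·d/n = 340·89/567 = 53.3686; b·c/n = 44·94/567 = 7.2945
OR_MH = (73.2283 + 53.3686) / (7.5472 + 7.2945) = 126.5970 / 14.8418 = 8.52977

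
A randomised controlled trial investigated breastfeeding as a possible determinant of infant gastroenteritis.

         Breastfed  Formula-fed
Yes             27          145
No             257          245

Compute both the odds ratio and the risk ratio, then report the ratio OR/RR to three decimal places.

Reading the table with exposure as columns: a = 27 (Breastfed, case), b = 257 (Breastfed, non-case), c = 145 (Formula-fed, case), d = 245.
OR = (27·245)/(257·145) = 6615/37265 = 0.17751
Risk in exposed = 27/284 = 0.09507; risk in unexposed = 145/390 = 0.37179; RR = 0.25571
OR/RR = 0.17751 / 0.25571 = 0.69420
The outcome is not rare, so the OR lies further from 1 than the RR.

0.694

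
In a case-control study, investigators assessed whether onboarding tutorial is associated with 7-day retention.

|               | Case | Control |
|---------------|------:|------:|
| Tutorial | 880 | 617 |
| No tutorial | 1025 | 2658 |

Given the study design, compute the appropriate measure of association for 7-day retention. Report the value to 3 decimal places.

Cells: a = 880, b = 617, c = 1025, d = 2658.
This is a case-control study: participants were sampled on outcome status, so risks in the source population cannot be estimated directly — relative risk is not valid here. The odds ratio is the appropriate measure.
OR = (a·d)/(b·c) = (880 × 2658) / (617 × 1025) = 2339040 / 632425 = 3.69853

3.699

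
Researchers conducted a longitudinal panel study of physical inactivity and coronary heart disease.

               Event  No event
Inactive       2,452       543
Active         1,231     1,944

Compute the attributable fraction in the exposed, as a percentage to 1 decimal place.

Cells: a = 2452, b = 543, c = 1231, d = 1944.
Risk in exposed = 2452/2995 = 0.81870; risk in unexposed = 1231/3175 = 0.38772.
RR = 0.81870/0.38772 = 2.11159
AR% = (RR − 1)/RR × 100 = (2.11159 − 1)/2.11159 × 100 = 52.6423%

52.6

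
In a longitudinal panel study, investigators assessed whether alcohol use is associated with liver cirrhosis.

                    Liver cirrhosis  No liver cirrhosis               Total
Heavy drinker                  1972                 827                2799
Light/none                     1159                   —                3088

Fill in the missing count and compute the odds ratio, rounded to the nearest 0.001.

3.969

The missing cell is in the unexposed row: 3088 − 1159 = 1929.
So a = 1972, b = 827, c = 1159, d = 1929.
OR = (a·d)/(b·c) = (1972 × 1929) / (827 × 1159) = 3803988 / 958493 = 3.96872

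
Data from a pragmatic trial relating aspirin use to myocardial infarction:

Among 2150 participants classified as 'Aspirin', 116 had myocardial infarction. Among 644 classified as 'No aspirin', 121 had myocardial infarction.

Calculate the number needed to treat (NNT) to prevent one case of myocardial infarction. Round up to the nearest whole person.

Risk in treated group = 116/2150 = 0.05395; risk in control = 121/644 = 0.18789.
Absolute risk reduction = 0.18789 − 0.05395 = 0.13393
NNT = 1 / ARR = 1 / 0.13393 = 7.466 → round up → 8

8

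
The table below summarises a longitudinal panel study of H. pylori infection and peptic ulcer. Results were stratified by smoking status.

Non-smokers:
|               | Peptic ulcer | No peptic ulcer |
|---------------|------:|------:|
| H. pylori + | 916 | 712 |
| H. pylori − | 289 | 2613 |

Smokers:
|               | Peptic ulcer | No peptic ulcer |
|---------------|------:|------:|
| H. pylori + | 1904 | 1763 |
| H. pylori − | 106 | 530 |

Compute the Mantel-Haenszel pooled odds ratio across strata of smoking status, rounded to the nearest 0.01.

OR_MH = Σ(aᵢdᵢ/nᵢ) / Σ(bᵢcᵢ/nᵢ), where nᵢ is the stratum total.
Stratum 1 (Non-smokers): n = 4530; a·d/n = 916·2613/4530 = 528.3682; b·c/n = 712·289/4530 = 45.4234
Stratum 2 (Smokers): n = 4303; a·d/n = 1904·530/4303 = 234.5155; b·c/n = 1763·106/4303 = 43.4297
OR_MH = (528.3682 + 234.5155) / (45.4234 + 43.4297) = 762.8837 / 88.8531 = 8.58590

8.59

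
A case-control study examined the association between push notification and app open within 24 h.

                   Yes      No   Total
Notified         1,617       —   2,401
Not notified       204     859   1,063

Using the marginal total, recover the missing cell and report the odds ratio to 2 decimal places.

The missing cell is in the exposed row: 2401 − 1617 = 784.
So a = 1617, b = 784, c = 204, d = 859.
OR = (a·d)/(b·c) = (1617 × 859) / (784 × 204) = 1389003 / 159936 = 8.68474

8.68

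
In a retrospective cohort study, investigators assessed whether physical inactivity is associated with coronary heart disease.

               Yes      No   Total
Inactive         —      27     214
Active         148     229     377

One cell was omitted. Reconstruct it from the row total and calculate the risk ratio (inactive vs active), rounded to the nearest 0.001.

2.226

The missing cell is in the exposed row: 214 − 27 = 187.
So a = 187, b = 27, c = 148, d = 229.
RR = [a/(a+b)] / [c/(c+d)] = (187/214) / (148/377) = 0.87383/0.39257 = 2.22591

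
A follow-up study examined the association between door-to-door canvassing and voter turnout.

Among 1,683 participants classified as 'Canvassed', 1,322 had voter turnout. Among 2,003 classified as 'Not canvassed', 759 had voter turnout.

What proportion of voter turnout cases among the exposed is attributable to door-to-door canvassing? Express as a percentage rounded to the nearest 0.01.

51.76

From the description: a = 1322, b = 361, c = 759, d = 1244.
Risk in exposed = 1322/1683 = 0.78550; risk in unexposed = 759/2003 = 0.37893.
RR = 0.78550/0.37893 = 2.07294
AR% = (RR − 1)/RR × 100 = (2.07294 − 1)/2.07294 × 100 = 51.7593%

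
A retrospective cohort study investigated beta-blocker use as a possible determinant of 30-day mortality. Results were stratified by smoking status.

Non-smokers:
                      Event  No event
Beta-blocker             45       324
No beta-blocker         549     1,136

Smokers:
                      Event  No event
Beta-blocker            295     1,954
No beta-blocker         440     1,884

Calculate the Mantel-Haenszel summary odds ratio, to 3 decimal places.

0.533

OR_MH = Σ(aᵢdᵢ/nᵢ) / Σ(bᵢcᵢ/nᵢ), where nᵢ is the stratum total.
Stratum 1 (Non-smokers): n = 2054; a·d/n = 45·1136/2054 = 24.8880; b·c/n = 324·549/2054 = 86.5998
Stratum 2 (Smokers): n = 4573; a·d/n = 295·1884/4573 = 121.5351; b·c/n = 1954·440/4573 = 188.0079
OR_MH = (24.8880 + 121.5351) / (86.5998 + 188.0079) = 146.4231 / 274.6077 = 0.53321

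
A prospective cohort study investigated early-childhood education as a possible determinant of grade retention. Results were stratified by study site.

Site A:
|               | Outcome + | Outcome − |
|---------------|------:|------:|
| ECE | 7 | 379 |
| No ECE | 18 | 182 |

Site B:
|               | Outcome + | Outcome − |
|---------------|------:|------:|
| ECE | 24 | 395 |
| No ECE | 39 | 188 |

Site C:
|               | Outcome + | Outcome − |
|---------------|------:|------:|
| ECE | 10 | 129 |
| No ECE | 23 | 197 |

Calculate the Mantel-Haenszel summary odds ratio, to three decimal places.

OR_MH = Σ(aᵢdᵢ/nᵢ) / Σ(bᵢcᵢ/nᵢ), where nᵢ is the stratum total.
Stratum 1 (Site A): n = 586; a·d/n = 7·182/586 = 2.1741; b·c/n = 379·18/586 = 11.6416
Stratum 2 (Site B): n = 646; a·d/n = 24·188/646 = 6.9845; b·c/n = 395·39/646 = 23.8467
Stratum 3 (Site C): n = 359; a·d/n = 10·197/359 = 5.4875; b·c/n = 129·23/359 = 8.2646
OR_MH = (2.1741 + 6.9845 + 5.4875) / (11.6416 + 23.8467 + 8.2646) = 14.6460 / 43.7530 = 0.33474

0.335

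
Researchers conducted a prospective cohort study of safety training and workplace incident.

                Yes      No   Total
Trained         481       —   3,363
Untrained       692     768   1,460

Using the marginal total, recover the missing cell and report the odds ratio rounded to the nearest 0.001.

0.185

The missing cell is in the exposed row: 3363 − 481 = 2882.
So a = 481, b = 2882, c = 692, d = 768.
OR = (a·d)/(b·c) = (481 × 768) / (2882 × 692) = 369408 / 1994344 = 0.18523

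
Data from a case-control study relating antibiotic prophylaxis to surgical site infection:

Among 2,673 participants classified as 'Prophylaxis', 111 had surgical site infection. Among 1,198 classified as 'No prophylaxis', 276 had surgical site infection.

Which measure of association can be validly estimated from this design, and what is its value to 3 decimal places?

0.145

From the description: a = 111, b = 2562, c = 276, d = 922.
This is a case-control study: participants were sampled on outcome status, so risks in the source population cannot be estimated directly — relative risk is not valid here. The odds ratio is the appropriate measure.
OR = (a·d)/(b·c) = (111 × 922) / (2562 × 276) = 102342 / 707112 = 0.14473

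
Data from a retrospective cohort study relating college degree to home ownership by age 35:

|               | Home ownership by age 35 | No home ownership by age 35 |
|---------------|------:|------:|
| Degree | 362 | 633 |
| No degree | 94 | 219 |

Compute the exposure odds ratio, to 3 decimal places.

Cells: a = 362, b = 633, c = 94, d = 219.
OR = (a·d)/(b·c) = (362 × 219) / (633 × 94) = 79278 / 59502 = 1.33236
The odds of home ownership by age 35 are about 1.33 times as high in the degree group.

1.332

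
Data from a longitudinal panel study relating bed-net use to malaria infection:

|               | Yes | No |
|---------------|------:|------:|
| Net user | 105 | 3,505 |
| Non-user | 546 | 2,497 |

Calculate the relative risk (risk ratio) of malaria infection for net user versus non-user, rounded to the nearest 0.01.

0.16

Cells: a = 105, b = 3505, c = 546, d = 2497.
Risk in exposed = 105/3610 = 0.02909; risk in unexposed = 546/3043 = 0.17943.
RR = 0.02909 / 0.17943 = 0.16210
The risk is 84% lower among the exposed than among the unexposed.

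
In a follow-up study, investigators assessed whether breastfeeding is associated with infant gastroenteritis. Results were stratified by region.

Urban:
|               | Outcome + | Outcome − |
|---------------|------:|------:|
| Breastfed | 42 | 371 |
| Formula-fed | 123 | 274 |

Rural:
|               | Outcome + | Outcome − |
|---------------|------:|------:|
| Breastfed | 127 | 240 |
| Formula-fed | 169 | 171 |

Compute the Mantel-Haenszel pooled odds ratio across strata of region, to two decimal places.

0.40

OR_MH = Σ(aᵢdᵢ/nᵢ) / Σ(bᵢcᵢ/nᵢ), where nᵢ is the stratum total.
Stratum 1 (Urban): n = 810; a·d/n = 42·274/810 = 14.2074; b·c/n = 371·123/810 = 56.3370
Stratum 2 (Rural): n = 707; a·d/n = 127·171/707 = 30.7171; b·c/n = 240·169/707 = 57.3692
OR_MH = (14.2074 + 30.7171) / (56.3370 + 57.3692) = 44.9245 / 113.7062 = 0.39509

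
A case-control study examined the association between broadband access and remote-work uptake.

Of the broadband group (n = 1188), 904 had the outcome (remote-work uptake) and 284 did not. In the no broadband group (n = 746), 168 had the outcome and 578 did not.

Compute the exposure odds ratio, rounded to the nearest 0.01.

From the description: a = 904, b = 284, c = 168, d = 578.
OR = (a·d)/(b·c) = (904 × 578) / (284 × 168) = 522512 / 47712 = 10.95137
The odds of remote-work uptake are about 10.95 times as high in the broadband group.

10.95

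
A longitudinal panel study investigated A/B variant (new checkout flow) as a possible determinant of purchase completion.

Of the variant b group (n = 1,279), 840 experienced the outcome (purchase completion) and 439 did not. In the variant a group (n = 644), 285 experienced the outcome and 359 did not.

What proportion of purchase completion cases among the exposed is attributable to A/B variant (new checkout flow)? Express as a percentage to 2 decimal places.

From the description: a = 840, b = 439, c = 285, d = 359.
Risk in exposed = 840/1279 = 0.65676; risk in unexposed = 285/644 = 0.44255.
RR = 0.65676/0.44255 = 1.48405
AR% = (RR − 1)/RR × 100 = (1.48405 − 1)/1.48405 × 100 = 32.6170%

32.62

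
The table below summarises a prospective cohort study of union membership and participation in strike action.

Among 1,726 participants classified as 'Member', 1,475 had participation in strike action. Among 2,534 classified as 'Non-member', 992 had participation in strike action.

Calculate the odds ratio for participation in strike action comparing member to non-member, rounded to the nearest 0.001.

From the description: a = 1475, b = 251, c = 992, d = 1542.
OR = (a·d)/(b·c) = (1475 × 1542) / (251 × 992) = 2274450 / 248992 = 9.13463
The odds of participation in strike action are about 9.13 times as high in the member group.

9.135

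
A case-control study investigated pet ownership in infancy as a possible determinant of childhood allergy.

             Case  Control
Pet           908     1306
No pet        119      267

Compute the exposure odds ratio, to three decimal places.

Cells: a = 908, b = 1306, c = 119, d = 267.
OR = (a·d)/(b·c) = (908 × 267) / (1306 × 119) = 242436 / 155414 = 1.55994
The odds of childhood allergy are about 1.56 times as high in the pet group.

1.560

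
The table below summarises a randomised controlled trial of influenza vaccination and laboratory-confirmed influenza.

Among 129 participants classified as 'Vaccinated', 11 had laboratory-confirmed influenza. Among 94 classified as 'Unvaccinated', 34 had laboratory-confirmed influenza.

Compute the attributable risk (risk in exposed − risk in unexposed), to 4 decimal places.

From the description: a = 11, b = 118, c = 34, d = 60.
Risk in exposed = 11/129 = 0.085271; risk in unexposed = 34/94 = 0.361702.
Risk difference = 0.085271 − 0.361702 = -0.276431

-0.2764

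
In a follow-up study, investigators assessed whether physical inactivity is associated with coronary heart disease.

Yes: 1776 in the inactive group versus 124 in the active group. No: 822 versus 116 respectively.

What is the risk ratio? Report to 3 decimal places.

From the description: a = 1776, b = 822, c = 124, d = 116.
Risk in exposed = 1776/2598 = 0.68360; risk in unexposed = 124/240 = 0.51667.
RR = 0.68360 / 0.51667 = 1.32310
The risk among the exposed is 1.32 times that among the unexposed.

1.323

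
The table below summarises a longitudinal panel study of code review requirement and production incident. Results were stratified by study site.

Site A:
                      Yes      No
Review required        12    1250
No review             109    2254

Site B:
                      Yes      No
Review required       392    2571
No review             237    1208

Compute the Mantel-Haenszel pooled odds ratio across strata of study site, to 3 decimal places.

OR_MH = Σ(aᵢdᵢ/nᵢ) / Σ(bᵢcᵢ/nᵢ), where nᵢ is the stratum total.
Stratum 1 (Site A): n = 3625; a·d/n = 12·2254/3625 = 7.4615; b·c/n = 1250·109/3625 = 37.5862
Stratum 2 (Site B): n = 4408; a·d/n = 392·1208/4408 = 107.4265; b·c/n = 2571·237/4408 = 138.2321
OR_MH = (7.4615 + 107.4265) / (37.5862 + 138.2321) = 114.8880 / 175.8183 = 0.65345

0.653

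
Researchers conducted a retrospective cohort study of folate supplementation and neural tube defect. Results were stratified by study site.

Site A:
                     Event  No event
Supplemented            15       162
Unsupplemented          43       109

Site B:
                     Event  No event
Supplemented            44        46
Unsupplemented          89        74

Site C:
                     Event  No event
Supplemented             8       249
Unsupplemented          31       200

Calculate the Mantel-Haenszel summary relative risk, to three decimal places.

0.549

RR_MH = Σ(aᵢ·n₀ᵢ/nᵢ) / Σ(cᵢ·n₁ᵢ/nᵢ), with n₁ᵢ = aᵢ+bᵢ (exposed), n₀ᵢ = cᵢ+dᵢ (unexposed), nᵢ = n₁ᵢ+n₀ᵢ.
Stratum 1 (Site A): n₁ = 177, n₀ = 152, n = 329; a·n₀/n = 15·152/329 = 6.9301; c·n₁/n = 43·177/329 = 23.1337
Stratum 2 (Site B): n₁ = 90, n₀ = 163, n = 253; a·n₀/n = 44·163/253 = 28.3478; c·n₁/n = 89·90/253 = 31.6601
Stratum 3 (Site C): n₁ = 257, n₀ = 231, n = 488; a·n₀/n = 8·231/488 = 3.7869; c·n₁/n = 31·257/488 = 16.3258
RR_MH = (6.9301 + 28.3478 + 3.7869) / (23.1337 + 31.6601 + 16.3258) = 39.0648 / 71.1196 = 0.54928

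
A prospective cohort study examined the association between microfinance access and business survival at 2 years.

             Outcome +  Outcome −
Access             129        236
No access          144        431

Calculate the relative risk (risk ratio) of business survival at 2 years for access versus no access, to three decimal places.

Cells: a = 129, b = 236, c = 144, d = 431.
Risk in exposed = 129/365 = 0.35342; risk in unexposed = 144/575 = 0.25043.
RR = 0.35342 / 0.25043 = 1.41124
The risk among the exposed is 1.41 times that among the unexposed.

1.411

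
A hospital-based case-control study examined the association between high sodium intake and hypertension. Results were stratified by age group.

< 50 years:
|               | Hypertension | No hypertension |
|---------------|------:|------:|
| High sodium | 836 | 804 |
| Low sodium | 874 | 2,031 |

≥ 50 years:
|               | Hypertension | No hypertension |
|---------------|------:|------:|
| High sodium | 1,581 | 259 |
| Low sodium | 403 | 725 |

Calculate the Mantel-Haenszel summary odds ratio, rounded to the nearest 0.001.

4.004

OR_MH = Σ(aᵢdᵢ/nᵢ) / Σ(bᵢcᵢ/nᵢ), where nᵢ is the stratum total.
Stratum 1 (< 50 years): n = 4545; a·d/n = 836·2031/4545 = 373.5789; b·c/n = 804·874/4545 = 154.6086
Stratum 2 (≥ 50 years): n = 2968; a·d/n = 1581·725/2968 = 386.1944; b·c/n = 259·403/2968 = 35.1675
OR_MH = (373.5789 + 386.1944) / (154.6086 + 35.1675) = 759.7733 / 189.7760 = 4.00353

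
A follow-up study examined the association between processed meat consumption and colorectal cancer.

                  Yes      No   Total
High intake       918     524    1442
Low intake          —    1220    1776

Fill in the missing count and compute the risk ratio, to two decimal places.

The missing cell is in the unexposed row: 1776 − 1220 = 556.
So a = 918, b = 524, c = 556, d = 1220.
RR = [a/(a+b)] / [c/(c+d)] = (918/1442) / (556/1776) = 0.63662/0.31306 = 2.03351

2.03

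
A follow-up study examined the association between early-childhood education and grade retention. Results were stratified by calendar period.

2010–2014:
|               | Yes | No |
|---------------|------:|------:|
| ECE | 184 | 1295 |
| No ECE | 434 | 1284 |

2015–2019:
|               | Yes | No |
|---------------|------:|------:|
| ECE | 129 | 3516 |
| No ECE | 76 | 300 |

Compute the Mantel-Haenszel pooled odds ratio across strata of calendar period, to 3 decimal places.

0.345

OR_MH = Σ(aᵢdᵢ/nᵢ) / Σ(bᵢcᵢ/nᵢ), where nᵢ is the stratum total.
Stratum 1 (2010–2014): n = 3197; a·d/n = 184·1284/3197 = 73.8993; b·c/n = 1295·434/3197 = 175.7992
Stratum 2 (2015–2019): n = 4021; a·d/n = 129·300/4021 = 9.6245; b·c/n = 3516·76/4021 = 66.4551
OR_MH = (73.8993 + 9.6245) / (175.7992 + 66.4551) = 83.5238 / 242.2543 = 0.34478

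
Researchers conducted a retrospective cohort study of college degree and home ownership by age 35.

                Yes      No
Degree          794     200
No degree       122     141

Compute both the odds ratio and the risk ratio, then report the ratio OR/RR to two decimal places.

Cells: a = 794, b = 200, c = 122, d = 141.
OR = (794·141)/(200·122) = 111954/24400 = 4.58828
Risk in exposed = 794/994 = 0.79879; risk in unexposed = 122/263 = 0.46388; RR = 1.72199
OR/RR = 4.58828 / 1.72199 = 2.66452
The outcome is not rare, so the OR lies further from 1 than the RR.

2.66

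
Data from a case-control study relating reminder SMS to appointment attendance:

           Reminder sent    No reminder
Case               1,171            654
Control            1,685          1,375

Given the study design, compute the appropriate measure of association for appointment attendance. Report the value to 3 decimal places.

Reading the table with exposure as columns: a = 1171 (Reminder sent, case), b = 1685 (Reminder sent, non-case), c = 654 (No reminder, case), d = 1375.
This is a case-control study: participants were sampled on outcome status, so risks in the source population cannot be estimated directly — relative risk is not valid here. The odds ratio is the appropriate measure.
OR = (a·d)/(b·c) = (1171 × 1375) / (1685 × 654) = 1610125 / 1101990 = 1.46111

1.461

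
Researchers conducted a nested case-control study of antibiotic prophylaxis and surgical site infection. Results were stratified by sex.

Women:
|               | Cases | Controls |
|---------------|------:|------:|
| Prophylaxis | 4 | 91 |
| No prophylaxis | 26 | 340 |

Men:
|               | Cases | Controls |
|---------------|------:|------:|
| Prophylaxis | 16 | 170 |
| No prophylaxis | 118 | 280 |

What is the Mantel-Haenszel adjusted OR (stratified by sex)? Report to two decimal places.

0.27

OR_MH = Σ(aᵢdᵢ/nᵢ) / Σ(bᵢcᵢ/nᵢ), where nᵢ is the stratum total.
Stratum 1 (Women): n = 461; a·d/n = 4·340/461 = 2.9501; b·c/n = 91·26/461 = 5.1323
Stratum 2 (Men): n = 584; a·d/n = 16·280/584 = 7.6712; b·c/n = 170·118/584 = 34.3493
OR_MH = (2.9501 + 7.6712) / (5.1323 + 34.3493) = 10.6213 / 39.4816 = 0.26902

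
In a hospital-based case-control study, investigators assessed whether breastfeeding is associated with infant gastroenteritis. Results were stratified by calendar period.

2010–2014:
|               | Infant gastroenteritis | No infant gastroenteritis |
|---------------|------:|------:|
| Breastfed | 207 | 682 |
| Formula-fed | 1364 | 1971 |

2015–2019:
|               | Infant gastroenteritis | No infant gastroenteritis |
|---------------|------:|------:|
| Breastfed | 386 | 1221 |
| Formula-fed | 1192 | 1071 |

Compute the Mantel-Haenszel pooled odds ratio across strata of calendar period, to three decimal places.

OR_MH = Σ(aᵢdᵢ/nᵢ) / Σ(bᵢcᵢ/nᵢ), where nᵢ is the stratum total.
Stratum 1 (2010–2014): n = 4224; a·d/n = 207·1971/4224 = 96.5902; b·c/n = 682·1364/4224 = 220.2292
Stratum 2 (2015–2019): n = 3870; a·d/n = 386·1071/3870 = 106.8233; b·c/n = 1221·1192/3870 = 376.0806
OR_MH = (96.5902 + 106.8233) / (220.2292 + 376.0806) = 203.4135 / 596.3098 = 0.34112

0.341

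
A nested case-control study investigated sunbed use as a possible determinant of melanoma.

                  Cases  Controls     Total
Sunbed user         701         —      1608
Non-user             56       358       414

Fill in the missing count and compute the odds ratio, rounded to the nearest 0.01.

The missing cell is in the exposed row: 1608 − 701 = 907.
So a = 701, b = 907, c = 56, d = 358.
OR = (a·d)/(b·c) = (701 × 358) / (907 × 56) = 250958 / 50792 = 4.94090

4.94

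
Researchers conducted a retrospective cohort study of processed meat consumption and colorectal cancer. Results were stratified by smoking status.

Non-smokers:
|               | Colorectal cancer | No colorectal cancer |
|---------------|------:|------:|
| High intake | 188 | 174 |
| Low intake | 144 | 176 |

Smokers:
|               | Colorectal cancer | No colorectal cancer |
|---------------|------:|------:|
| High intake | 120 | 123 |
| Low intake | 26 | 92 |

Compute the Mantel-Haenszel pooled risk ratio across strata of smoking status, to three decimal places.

1.357

RR_MH = Σ(aᵢ·n₀ᵢ/nᵢ) / Σ(cᵢ·n₁ᵢ/nᵢ), with n₁ᵢ = aᵢ+bᵢ (exposed), n₀ᵢ = cᵢ+dᵢ (unexposed), nᵢ = n₁ᵢ+n₀ᵢ.
Stratum 1 (Non-smokers): n₁ = 362, n₀ = 320, n = 682; a·n₀/n = 188·320/682 = 88.2111; c·n₁/n = 144·362/682 = 76.4340
Stratum 2 (Smokers): n₁ = 243, n₀ = 118, n = 361; a·n₀/n = 120·118/361 = 39.2244; c·n₁/n = 26·243/361 = 17.5014
RR_MH = (88.2111 + 39.2244) / (76.4340 + 17.5014) = 127.4355 / 93.9354 = 1.35663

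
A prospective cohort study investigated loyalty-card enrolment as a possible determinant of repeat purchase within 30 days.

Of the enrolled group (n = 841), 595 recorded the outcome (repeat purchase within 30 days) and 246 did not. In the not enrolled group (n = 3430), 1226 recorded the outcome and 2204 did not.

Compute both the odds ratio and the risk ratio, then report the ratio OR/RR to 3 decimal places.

From the description: a = 595, b = 246, c = 1226, d = 2204.
OR = (595·2204)/(246·1226) = 1311380/301596 = 4.34813
Risk in exposed = 595/841 = 0.70749; risk in unexposed = 1226/3430 = 0.35743; RR = 1.97936
OR/RR = 4.34813 / 1.97936 = 2.19674
The outcome is not rare, so the OR lies further from 1 than the RR.

2.197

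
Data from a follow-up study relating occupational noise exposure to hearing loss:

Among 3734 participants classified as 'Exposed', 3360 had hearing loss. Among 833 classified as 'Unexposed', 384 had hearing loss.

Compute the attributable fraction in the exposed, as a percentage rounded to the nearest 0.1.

48.8

From the description: a = 3360, b = 374, c = 384, d = 449.
Risk in exposed = 3360/3734 = 0.89984; risk in unexposed = 384/833 = 0.46098.
RR = 0.89984/0.46098 = 1.95200
AR% = (RR − 1)/RR × 100 = (1.95200 − 1)/1.95200 × 100 = 48.7704%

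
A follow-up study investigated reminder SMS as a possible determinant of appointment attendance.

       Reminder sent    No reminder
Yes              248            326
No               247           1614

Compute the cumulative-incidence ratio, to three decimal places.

Reading the table with exposure as columns: a = 248 (Reminder sent, case), b = 247 (Reminder sent, non-case), c = 326 (No reminder, case), d = 1614.
Risk in exposed = 248/495 = 0.50101; risk in unexposed = 326/1940 = 0.16804.
RR = 0.50101 / 0.16804 = 2.98147
The risk among the exposed is 2.98 times that among the unexposed.

2.981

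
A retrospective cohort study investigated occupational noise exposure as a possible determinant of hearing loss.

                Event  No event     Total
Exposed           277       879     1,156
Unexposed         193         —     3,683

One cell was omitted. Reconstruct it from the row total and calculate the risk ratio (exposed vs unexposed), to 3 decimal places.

The missing cell is in the unexposed row: 3683 − 193 = 3490.
So a = 277, b = 879, c = 193, d = 3490.
RR = [a/(a+b)] / [c/(c+d)] = (277/1156) / (193/3683) = 0.23962/0.05240 = 4.57263

4.573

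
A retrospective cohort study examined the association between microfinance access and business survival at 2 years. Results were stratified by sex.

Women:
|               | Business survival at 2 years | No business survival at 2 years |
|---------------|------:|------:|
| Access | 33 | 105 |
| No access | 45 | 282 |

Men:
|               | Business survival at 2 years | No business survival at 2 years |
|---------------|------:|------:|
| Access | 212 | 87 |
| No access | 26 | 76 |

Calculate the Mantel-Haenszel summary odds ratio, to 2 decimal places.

3.81

OR_MH = Σ(aᵢdᵢ/nᵢ) / Σ(bᵢcᵢ/nᵢ), where nᵢ is the stratum total.
Stratum 1 (Women): n = 465; a·d/n = 33·282/465 = 20.0129; b·c/n = 105·45/465 = 10.1613
Stratum 2 (Men): n = 401; a·d/n = 212·76/401 = 40.1796; b·c/n = 87·26/401 = 5.6409
OR_MH = (20.0129 + 40.1796) / (10.1613 + 5.6409) = 60.1925 / 15.8022 = 3.80912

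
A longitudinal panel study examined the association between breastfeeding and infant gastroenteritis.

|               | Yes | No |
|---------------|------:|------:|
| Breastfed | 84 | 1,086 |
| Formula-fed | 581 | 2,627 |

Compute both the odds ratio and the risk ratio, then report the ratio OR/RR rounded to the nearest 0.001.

Cells: a = 84, b = 1086, c = 581, d = 2627.
OR = (84·2627)/(1086·581) = 220668/630966 = 0.34973
Risk in exposed = 84/1170 = 0.07179; risk in unexposed = 581/3208 = 0.18111; RR = 0.39642
OR/RR = 0.34973 / 0.39642 = 0.88223
The outcome is not rare, so the OR lies further from 1 than the RR.

0.882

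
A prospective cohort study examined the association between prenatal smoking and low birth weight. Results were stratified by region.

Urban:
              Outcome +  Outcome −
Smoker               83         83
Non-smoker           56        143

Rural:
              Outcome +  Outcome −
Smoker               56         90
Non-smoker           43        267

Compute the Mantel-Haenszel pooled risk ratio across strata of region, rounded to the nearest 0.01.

RR_MH = Σ(aᵢ·n₀ᵢ/nᵢ) / Σ(cᵢ·n₁ᵢ/nᵢ), with n₁ᵢ = aᵢ+bᵢ (exposed), n₀ᵢ = cᵢ+dᵢ (unexposed), nᵢ = n₁ᵢ+n₀ᵢ.
Stratum 1 (Urban): n₁ = 166, n₀ = 199, n = 365; a·n₀/n = 83·199/365 = 45.2521; c·n₁/n = 56·166/365 = 25.4685
Stratum 2 (Rural): n₁ = 146, n₀ = 310, n = 456; a·n₀/n = 56·310/456 = 38.0702; c·n₁/n = 43·146/456 = 13.7675
RR_MH = (45.2521 + 38.0702) / (25.4685 + 13.7675) = 83.3222 / 39.2360 = 2.12361

2.12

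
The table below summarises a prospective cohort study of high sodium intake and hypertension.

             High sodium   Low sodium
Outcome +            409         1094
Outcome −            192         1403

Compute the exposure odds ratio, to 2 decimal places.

Reading the table with exposure as columns: a = 409 (High sodium, case), b = 192 (High sodium, non-case), c = 1094 (Low sodium, case), d = 1403.
OR = (a·d)/(b·c) = (409 × 1403) / (192 × 1094) = 573827 / 210048 = 2.73189
The odds of hypertension are about 2.73 times as high in the high sodium group.

2.73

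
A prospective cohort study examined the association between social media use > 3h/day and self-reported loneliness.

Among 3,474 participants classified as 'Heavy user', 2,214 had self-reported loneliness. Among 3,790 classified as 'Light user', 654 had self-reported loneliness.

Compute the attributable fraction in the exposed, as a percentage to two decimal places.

72.92

From the description: a = 2214, b = 1260, c = 654, d = 3136.
Risk in exposed = 2214/3474 = 0.63731; risk in unexposed = 654/3790 = 0.17256.
RR = 0.63731/0.17256 = 3.69325
AR% = (RR − 1)/RR × 100 = (3.69325 − 1)/3.69325 × 100 = 72.9236%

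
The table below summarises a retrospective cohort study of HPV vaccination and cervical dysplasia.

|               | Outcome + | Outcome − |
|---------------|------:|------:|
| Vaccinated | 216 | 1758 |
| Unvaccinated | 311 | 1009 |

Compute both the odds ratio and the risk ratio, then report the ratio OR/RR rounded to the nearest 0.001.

0.858

Cells: a = 216, b = 1758, c = 311, d = 1009.
OR = (216·1009)/(1758·311) = 217944/546738 = 0.39863
Risk in exposed = 216/1974 = 0.10942; risk in unexposed = 311/1320 = 0.23561; RR = 0.46443
OR/RR = 0.39863 / 0.46443 = 0.85831
The outcome is not rare, so the OR lies further from 1 than the RR.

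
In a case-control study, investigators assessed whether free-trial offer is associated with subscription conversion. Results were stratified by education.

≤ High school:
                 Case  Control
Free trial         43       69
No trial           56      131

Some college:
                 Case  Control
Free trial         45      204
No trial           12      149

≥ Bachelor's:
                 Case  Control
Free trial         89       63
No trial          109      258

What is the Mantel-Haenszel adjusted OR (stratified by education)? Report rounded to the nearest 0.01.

OR_MH = Σ(aᵢdᵢ/nᵢ) / Σ(bᵢcᵢ/nᵢ), where nᵢ is the stratum total.
Stratum 1 (≤ High school): n = 299; a·d/n = 43·131/299 = 18.8395; b·c/n = 69·56/299 = 12.9231
Stratum 2 (Some college): n = 410; a·d/n = 45·149/410 = 16.3537; b·c/n = 204·12/410 = 5.9707
Stratum 3 (≥ Bachelor's): n = 519; a·d/n = 89·258/519 = 44.2428; b·c/n = 63·109/519 = 13.2312
OR_MH = (18.8395 + 16.3537 + 44.2428) / (12.9231 + 5.9707 + 13.2312) = 79.4359 / 32.1250 = 2.47271

2.47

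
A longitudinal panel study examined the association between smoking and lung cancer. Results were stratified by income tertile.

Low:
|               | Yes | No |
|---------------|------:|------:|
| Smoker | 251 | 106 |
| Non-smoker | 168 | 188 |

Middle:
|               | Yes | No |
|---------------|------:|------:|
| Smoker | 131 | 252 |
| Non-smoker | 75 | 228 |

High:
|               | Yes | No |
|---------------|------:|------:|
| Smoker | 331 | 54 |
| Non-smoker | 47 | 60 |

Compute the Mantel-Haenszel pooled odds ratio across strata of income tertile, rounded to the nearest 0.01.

OR_MH = Σ(aᵢdᵢ/nᵢ) / Σ(bᵢcᵢ/nᵢ), where nᵢ is the stratum total.
Stratum 1 (Low): n = 713; a·d/n = 251·188/713 = 66.1823; b·c/n = 106·168/713 = 24.9762
Stratum 2 (Middle): n = 686; a·d/n = 131·228/686 = 43.5394; b·c/n = 252·75/686 = 27.5510
Stratum 3 (High): n = 492; a·d/n = 331·60/492 = 40.3659; b·c/n = 54·47/492 = 5.1585
OR_MH = (66.1823 + 43.5394 + 40.3659) / (24.9762 + 27.5510 + 5.1585) = 150.0875 / 57.6857 = 2.60181

2.60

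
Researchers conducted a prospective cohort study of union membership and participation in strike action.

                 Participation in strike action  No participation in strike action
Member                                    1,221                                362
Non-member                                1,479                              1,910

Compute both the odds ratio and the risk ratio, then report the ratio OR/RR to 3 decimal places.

2.465

Cells: a = 1221, b = 362, c = 1479, d = 1910.
OR = (1221·1910)/(362·1479) = 2332110/535398 = 4.35584
Risk in exposed = 1221/1583 = 0.77132; risk in unexposed = 1479/3389 = 0.43641; RR = 1.76741
OR/RR = 4.35584 / 1.76741 = 2.46453
The outcome is not rare, so the OR lies further from 1 than the RR.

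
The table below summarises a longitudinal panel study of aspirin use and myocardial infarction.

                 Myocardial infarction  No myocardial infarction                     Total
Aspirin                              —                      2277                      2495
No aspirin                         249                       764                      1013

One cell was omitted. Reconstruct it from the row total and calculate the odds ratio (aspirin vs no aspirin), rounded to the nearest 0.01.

0.29

The missing cell is in the exposed row: 2495 − 2277 = 218.
So a = 218, b = 2277, c = 249, d = 764.
OR = (a·d)/(b·c) = (218 × 764) / (2277 × 249) = 166552 / 566973 = 0.29376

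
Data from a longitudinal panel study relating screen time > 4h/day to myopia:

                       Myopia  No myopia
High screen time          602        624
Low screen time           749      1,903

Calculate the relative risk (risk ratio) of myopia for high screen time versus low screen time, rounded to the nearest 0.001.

1.739

Cells: a = 602, b = 624, c = 749, d = 1903.
Risk in exposed = 602/1226 = 0.49103; risk in unexposed = 749/2652 = 0.28243.
RR = 0.49103 / 0.28243 = 1.73859
The risk among the exposed is 1.74 times that among the unexposed.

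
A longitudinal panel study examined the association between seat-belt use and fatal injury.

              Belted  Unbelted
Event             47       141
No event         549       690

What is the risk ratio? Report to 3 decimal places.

Reading the table with exposure as columns: a = 47 (Belted, case), b = 549 (Belted, non-case), c = 141 (Unbelted, case), d = 690.
Risk in exposed = 47/596 = 0.07886; risk in unexposed = 141/831 = 0.16968.
RR = 0.07886 / 0.16968 = 0.46477
The risk is 54% lower among the exposed than among the unexposed.

0.465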